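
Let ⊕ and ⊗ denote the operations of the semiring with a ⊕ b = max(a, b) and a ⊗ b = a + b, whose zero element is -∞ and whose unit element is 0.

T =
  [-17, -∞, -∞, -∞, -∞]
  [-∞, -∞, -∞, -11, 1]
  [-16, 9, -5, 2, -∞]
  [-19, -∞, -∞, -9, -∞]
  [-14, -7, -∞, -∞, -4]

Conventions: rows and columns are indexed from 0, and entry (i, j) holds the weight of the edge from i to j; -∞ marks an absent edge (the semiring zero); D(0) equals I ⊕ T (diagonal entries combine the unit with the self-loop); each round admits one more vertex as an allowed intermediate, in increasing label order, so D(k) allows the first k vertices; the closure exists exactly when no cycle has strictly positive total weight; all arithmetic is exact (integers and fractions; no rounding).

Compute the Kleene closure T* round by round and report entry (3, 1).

D(0):
  [0, -∞, -∞, -∞, -∞]
  [-∞, 0, -∞, -11, 1]
  [-16, 9, 0, 2, -∞]
  [-19, -∞, -∞, 0, -∞]
  [-14, -7, -∞, -∞, 0]
D(1):
  [0, -∞, -∞, -∞, -∞]
  [-∞, 0, -∞, -11, 1]
  [-16, 9, 0, 2, -∞]
  [-19, -∞, -∞, 0, -∞]
  [-14, -7, -∞, -∞, 0]
D(2):
  [0, -∞, -∞, -∞, -∞]
  [-∞, 0, -∞, -11, 1]
  [-16, 9, 0, 2, 10]
  [-19, -∞, -∞, 0, -∞]
  [-14, -7, -∞, -18, 0]
D(3):
  [0, -∞, -∞, -∞, -∞]
  [-∞, 0, -∞, -11, 1]
  [-16, 9, 0, 2, 10]
  [-19, -∞, -∞, 0, -∞]
  [-14, -7, -∞, -18, 0]
D(4):
  [0, -∞, -∞, -∞, -∞]
  [-30, 0, -∞, -11, 1]
  [-16, 9, 0, 2, 10]
  [-19, -∞, -∞, 0, -∞]
  [-14, -7, -∞, -18, 0]
D(5):
  [0, -∞, -∞, -∞, -∞]
  [-13, 0, -∞, -11, 1]
  [-4, 9, 0, 2, 10]
  [-19, -∞, -∞, 0, -∞]
  [-14, -7, -∞, -18, 0]
Answer: T*[3][1] = -∞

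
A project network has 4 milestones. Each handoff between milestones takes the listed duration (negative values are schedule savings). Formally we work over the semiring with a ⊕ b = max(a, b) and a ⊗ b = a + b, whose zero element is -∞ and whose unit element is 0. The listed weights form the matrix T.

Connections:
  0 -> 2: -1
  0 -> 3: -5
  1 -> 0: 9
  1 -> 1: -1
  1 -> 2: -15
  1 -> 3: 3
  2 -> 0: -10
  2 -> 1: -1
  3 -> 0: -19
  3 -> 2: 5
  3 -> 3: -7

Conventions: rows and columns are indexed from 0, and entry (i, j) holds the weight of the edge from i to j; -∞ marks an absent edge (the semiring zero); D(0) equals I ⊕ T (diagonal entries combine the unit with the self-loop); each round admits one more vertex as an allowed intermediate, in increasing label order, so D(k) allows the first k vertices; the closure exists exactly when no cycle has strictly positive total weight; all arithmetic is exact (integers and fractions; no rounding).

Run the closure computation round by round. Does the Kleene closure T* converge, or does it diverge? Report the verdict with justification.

D(0):
  [0, -∞, -1, -5]
  [9, 0, -15, 3]
  [-10, -1, 0, -∞]
  [-19, -∞, 5, 0]
D(1):
  [0, -∞, -1, -5]
  [9, 0, 8, 4]
  [-10, -1, 0, -15]
  [-19, -∞, 5, 0]
Detection: at round 2, diagonal entry (2, 2) turns strictly positive.
Key observation: the cycle 2->1->0->2 has total weight (-1) + 9 + (-1), which is strictly positive.
Answer: DIVERGES — positive cycle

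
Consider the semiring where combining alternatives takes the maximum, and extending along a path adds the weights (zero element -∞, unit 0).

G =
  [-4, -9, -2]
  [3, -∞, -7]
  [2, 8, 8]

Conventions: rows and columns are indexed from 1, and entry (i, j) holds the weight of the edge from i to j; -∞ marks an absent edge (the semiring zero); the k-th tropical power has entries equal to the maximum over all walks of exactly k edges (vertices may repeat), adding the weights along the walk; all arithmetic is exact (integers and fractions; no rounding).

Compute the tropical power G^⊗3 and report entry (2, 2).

G^⊗2:
  [0, 6, 6]
  [-1, 1, 1]
  [11, 16, 16]
G^⊗3:
  [9, 14, 14]
  [4, 9, 9]
  [19, 24, 24]
Key observation: the optimum is the walk 2->1->3->2, with weight 3 + (-2) + 8 = 9.
Optimal value attained by: walk 2->1->3->2.
Answer: (G^⊗3)[2][2] = 9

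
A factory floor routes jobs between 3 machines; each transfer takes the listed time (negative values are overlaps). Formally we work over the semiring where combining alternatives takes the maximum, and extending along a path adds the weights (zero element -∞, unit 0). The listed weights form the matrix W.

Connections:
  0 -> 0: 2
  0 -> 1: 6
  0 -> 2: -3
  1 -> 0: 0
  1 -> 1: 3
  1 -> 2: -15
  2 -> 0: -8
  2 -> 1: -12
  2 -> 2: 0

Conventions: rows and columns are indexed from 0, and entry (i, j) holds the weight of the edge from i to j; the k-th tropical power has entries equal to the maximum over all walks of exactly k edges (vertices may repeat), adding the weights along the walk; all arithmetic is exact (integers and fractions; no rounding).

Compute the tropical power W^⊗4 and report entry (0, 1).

W^⊗2:
  [6, 9, -1]
  [3, 6, -3]
  [-6, -2, 0]
W^⊗3:
  [9, 12, 3]
  [6, 9, 0]
  [-2, 1, 0]
W^⊗4:
  [12, 15, 6]
  [9, 12, 3]
  [1, 4, 0]
Key observation: the optimum is the walk 0->1->0->1->1, with weight 6 + 0 + 6 + 3 = 15.
Optimal value attained by: walk 0->1->0->1->1.
Answer: (W^⊗4)[0][1] = 15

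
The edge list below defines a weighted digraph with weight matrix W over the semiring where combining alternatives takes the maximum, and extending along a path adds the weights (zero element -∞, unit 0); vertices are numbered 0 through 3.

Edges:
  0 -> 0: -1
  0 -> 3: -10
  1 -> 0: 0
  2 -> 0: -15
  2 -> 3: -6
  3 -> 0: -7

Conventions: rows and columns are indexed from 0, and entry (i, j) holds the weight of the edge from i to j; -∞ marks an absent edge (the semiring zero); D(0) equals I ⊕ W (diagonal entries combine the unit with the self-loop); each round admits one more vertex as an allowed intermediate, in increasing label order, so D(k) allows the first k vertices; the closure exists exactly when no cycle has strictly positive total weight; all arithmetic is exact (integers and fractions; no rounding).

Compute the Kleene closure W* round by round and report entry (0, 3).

D(0):
  [0, -∞, -∞, -10]
  [0, 0, -∞, -∞]
  [-15, -∞, 0, -6]
  [-7, -∞, -∞, 0]
D(1):
  [0, -∞, -∞, -10]
  [0, 0, -∞, -10]
  [-15, -∞, 0, -6]
  [-7, -∞, -∞, 0]
D(2):
  [0, -∞, -∞, -10]
  [0, 0, -∞, -10]
  [-15, -∞, 0, -6]
  [-7, -∞, -∞, 0]
D(3):
  [0, -∞, -∞, -10]
  [0, 0, -∞, -10]
  [-15, -∞, 0, -6]
  [-7, -∞, -∞, 0]
D(4):
  [0, -∞, -∞, -10]
  [0, 0, -∞, -10]
  [-13, -∞, 0, -6]
  [-7, -∞, -∞, 0]
Answer: W*[0][3] = -10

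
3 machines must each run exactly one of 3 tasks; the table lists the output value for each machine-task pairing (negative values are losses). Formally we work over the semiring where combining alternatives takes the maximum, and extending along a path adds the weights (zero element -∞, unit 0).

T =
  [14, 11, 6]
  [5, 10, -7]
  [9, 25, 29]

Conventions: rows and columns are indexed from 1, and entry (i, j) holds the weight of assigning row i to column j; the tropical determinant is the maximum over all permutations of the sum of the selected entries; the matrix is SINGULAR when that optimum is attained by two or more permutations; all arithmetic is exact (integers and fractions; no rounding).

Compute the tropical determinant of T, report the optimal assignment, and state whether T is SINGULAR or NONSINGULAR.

σ = (1, 2, 3): 14 + 10 + 29 = 53
σ = (1, 3, 2): 14 + (-7) + 25 = 32
σ = (2, 1, 3): 11 + 5 + 29 = 45
σ = (2, 3, 1): 11 + (-7) + 9 = 13
σ = (3, 1, 2): 6 + 5 + 25 = 36
σ = (3, 2, 1): 6 + 10 + 9 = 25
Optimal value attained by: σ = (1, 2, 3).
Answer: det⊕(T) = 53; verdict: NONSINGULAR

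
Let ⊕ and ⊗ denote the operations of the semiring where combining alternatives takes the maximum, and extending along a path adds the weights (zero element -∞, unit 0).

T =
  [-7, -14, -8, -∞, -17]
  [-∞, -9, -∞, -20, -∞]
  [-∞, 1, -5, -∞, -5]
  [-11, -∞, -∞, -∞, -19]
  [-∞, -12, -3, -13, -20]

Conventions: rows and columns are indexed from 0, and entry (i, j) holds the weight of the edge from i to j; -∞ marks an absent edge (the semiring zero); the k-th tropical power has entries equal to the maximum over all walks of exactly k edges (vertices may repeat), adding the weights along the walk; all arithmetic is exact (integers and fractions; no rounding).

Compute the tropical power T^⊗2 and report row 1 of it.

T^⊗2:
  [-14, -7, -13, -30, -13]
  [-31, -18, -∞, -29, -39]
  [-∞, -4, -8, -18, -10]
  [-18, -25, -19, -32, -28]
  [-24, -2, -8, -32, -8]
Answer: row 1 of T^⊗2 = [-31, -18, -∞, -29, -39]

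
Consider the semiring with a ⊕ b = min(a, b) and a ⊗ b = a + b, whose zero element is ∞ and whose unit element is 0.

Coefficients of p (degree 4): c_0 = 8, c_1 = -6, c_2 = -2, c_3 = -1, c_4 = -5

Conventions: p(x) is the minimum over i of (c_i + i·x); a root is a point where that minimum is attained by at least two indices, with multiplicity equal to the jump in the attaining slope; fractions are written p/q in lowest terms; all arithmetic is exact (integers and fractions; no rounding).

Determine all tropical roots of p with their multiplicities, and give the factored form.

hull edge (i=0, c=8) to (i=1, c=-6): slope -14, span 1
hull edge (i=1, c=-6) to (i=4, c=-5): slope 1/3, span 3
Factored form: p(x) = -5 ⊗ (x ⊕ (-1/3)) ⊗ (x ⊕ (-1/3)) ⊗ (x ⊕ (-1/3)) ⊗ (x ⊕ 14)
Answer: roots = -1/3 (mult 3), 14 (mult 1)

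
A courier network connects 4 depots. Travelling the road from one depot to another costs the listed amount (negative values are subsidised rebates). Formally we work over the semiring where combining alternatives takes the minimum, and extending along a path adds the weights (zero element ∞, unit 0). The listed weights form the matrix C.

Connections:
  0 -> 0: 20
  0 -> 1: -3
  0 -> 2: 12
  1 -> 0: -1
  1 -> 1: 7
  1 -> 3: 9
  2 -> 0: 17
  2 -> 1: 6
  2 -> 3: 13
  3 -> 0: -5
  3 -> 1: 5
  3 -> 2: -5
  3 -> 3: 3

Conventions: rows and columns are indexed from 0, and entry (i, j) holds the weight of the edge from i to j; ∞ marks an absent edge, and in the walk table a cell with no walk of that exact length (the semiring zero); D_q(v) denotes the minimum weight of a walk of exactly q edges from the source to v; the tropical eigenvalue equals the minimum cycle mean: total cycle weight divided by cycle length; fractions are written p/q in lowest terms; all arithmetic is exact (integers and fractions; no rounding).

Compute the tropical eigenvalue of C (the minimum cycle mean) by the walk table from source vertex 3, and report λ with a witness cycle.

q=0: [∞, ∞, ∞, 0]
q=1: [-5, 5, -5, 3]
q=2: [-2, -8, -2, 6]
q=3: [-9, -5, 1, 1]
q=4: [-6, -12, -4, 4]
Optimal cycle mean attained by: cycle 0->1->0, total (-3) + (-1), length 2.
Answer: λ = -2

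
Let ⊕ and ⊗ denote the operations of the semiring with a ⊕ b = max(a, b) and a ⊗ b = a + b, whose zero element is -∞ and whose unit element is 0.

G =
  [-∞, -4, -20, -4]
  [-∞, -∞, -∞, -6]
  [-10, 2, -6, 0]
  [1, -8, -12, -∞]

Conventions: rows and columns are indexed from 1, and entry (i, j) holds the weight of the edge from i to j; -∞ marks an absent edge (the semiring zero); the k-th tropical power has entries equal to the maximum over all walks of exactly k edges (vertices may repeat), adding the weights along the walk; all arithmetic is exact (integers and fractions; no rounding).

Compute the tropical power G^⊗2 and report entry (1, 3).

G^⊗2:
  [-3, -12, -16, -10]
  [-5, -14, -18, -∞]
  [1, -4, -12, -4]
  [-22, -3, -18, -3]
Key observation: the optimum is the walk 1->4->3, with weight (-4) + (-12) = -16.
Optimal value attained by: walk 1->4->3.
Answer: (G^⊗2)[1][3] = -16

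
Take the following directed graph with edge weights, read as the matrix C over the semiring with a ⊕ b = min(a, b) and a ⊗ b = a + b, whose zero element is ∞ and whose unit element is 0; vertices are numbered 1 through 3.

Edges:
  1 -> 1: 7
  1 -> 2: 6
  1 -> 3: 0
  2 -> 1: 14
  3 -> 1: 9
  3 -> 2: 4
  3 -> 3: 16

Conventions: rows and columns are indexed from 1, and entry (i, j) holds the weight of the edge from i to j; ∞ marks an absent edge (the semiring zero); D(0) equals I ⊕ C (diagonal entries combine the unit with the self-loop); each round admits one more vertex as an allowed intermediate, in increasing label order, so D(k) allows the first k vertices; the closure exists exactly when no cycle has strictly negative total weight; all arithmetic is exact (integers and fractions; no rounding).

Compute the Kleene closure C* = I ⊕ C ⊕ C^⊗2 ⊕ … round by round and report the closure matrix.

D(0):
  [0, 6, 0]
  [14, 0, ∞]
  [9, 4, 0]
D(1):
  [0, 6, 0]
  [14, 0, 14]
  [9, 4, 0]
D(2):
  [0, 6, 0]
  [14, 0, 14]
  [9, 4, 0]
D(3):
  [0, 4, 0]
  [14, 0, 14]
  [9, 4, 0]
Answer: C* = [[0, 4, 0], [14, 0, 14], [9, 4, 0]]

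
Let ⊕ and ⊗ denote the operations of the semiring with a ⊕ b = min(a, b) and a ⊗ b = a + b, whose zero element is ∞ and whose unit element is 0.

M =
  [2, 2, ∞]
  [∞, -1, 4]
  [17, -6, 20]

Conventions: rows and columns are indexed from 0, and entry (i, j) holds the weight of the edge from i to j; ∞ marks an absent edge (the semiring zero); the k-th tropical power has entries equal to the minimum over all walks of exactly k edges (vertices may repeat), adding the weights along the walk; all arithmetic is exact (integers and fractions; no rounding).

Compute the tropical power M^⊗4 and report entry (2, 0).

M^⊗2:
  [4, 1, 6]
  [21, -2, 3]
  [19, -7, -2]
M^⊗3:
  [6, 0, 5]
  [20, -3, 2]
  [15, -8, -3]
M^⊗4:
  [8, -1, 4]
  [19, -4, 1]
  [14, -9, -4]
Key observation: the optimum is the walk 2->1->1->2->0, with weight (-6) + (-1) + 4 + 17 = 14.
Optimal value attained by: walk 2->1->1->2->0.
Answer: (M^⊗4)[2][0] = 14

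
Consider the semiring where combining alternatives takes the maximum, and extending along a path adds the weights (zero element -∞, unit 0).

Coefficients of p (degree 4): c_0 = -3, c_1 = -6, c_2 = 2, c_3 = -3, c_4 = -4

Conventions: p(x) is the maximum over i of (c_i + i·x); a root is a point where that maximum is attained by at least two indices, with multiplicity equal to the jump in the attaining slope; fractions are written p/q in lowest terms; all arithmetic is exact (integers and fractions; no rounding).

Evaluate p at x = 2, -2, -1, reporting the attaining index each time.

p(2) = max(-3+0·2=-3, -6+1·2=-4, 2+2·2=6, -3+3·2=3, -4+4·2=4) = 6 (attained by i=2)
p(-2) = max(-3+0·(-2)=-3, -6+1·(-2)=-8, 2+2·(-2)=-2, -3+3·(-2)=-9, -4+4·(-2)=-12) = -2 (attained by i=2)
p(-1) = max(-3+0·(-1)=-3, -6+1·(-1)=-7, 2+2·(-1)=0, -3+3·(-1)=-6, -4+4·(-1)=-8) = 0 (attained by i=2)
Answer: p(2) = 6; p(-2) = -2; p(-1) = 0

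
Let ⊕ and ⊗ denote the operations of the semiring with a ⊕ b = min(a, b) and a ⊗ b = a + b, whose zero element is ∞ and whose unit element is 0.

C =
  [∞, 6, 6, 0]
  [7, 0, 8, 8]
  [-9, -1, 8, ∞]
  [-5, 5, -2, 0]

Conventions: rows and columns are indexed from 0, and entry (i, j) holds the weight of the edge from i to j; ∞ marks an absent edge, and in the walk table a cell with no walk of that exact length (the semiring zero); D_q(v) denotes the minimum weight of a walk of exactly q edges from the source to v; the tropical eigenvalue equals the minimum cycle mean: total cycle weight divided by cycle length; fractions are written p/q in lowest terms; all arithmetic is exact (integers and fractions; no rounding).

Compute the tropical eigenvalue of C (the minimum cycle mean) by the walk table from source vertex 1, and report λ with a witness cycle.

q=0: [∞, 0, ∞, ∞]
q=1: [7, 0, 8, 8]
q=2: [-1, 0, 6, 7]
q=3: [-3, 0, 5, -1]
q=4: [-6, 0, -3, -3]
Optimal cycle mean attained by: cycle 0->3->2->0, total 0 + (-2) + (-9), length 3.
Answer: λ = -11/3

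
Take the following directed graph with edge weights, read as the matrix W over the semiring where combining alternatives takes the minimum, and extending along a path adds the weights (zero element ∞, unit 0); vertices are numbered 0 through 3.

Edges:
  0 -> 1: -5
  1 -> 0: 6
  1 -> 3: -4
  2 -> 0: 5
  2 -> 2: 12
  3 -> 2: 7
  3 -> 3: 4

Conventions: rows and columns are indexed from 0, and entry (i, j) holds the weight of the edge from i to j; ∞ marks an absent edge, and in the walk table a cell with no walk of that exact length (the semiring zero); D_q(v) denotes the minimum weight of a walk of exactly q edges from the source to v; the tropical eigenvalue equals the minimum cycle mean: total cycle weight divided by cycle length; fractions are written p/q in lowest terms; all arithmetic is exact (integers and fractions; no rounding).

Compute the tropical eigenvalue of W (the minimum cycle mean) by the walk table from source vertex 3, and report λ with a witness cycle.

q=0: [∞, ∞, ∞, 0]
q=1: [∞, ∞, 7, 4]
q=2: [12, ∞, 11, 8]
q=3: [16, 7, 15, 12]
q=4: [13, 11, 19, 3]
Optimal cycle mean attained by: cycle 0->1->0, total (-5) + 6, length 2.
Answer: λ = 1/2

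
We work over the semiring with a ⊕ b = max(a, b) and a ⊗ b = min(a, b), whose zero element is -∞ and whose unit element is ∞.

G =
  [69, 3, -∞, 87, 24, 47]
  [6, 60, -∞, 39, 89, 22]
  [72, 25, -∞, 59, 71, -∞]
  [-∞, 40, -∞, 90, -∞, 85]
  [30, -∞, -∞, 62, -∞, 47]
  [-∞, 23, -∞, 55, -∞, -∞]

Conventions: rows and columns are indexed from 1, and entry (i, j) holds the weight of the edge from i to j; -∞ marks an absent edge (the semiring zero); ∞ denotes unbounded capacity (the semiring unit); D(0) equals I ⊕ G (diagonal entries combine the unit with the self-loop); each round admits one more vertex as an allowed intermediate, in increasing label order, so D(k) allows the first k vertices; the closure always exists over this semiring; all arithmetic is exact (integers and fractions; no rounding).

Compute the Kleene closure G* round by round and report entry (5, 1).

D(0):
  [∞, 3, -∞, 87, 24, 47]
  [6, ∞, -∞, 39, 89, 22]
  [72, 25, ∞, 59, 71, -∞]
  [-∞, 40, -∞, ∞, -∞, 85]
  [30, -∞, -∞, 62, ∞, 47]
  [-∞, 23, -∞, 55, -∞, ∞]
D(1):
  [∞, 3, -∞, 87, 24, 47]
  [6, ∞, -∞, 39, 89, 22]
  [72, 25, ∞, 72, 71, 47]
  [-∞, 40, -∞, ∞, -∞, 85]
  [30, 3, -∞, 62, ∞, 47]
  [-∞, 23, -∞, 55, -∞, ∞]
D(2):
  [∞, 3, -∞, 87, 24, 47]
  [6, ∞, -∞, 39, 89, 22]
  [72, 25, ∞, 72, 71, 47]
  [6, 40, -∞, ∞, 40, 85]
  [30, 3, -∞, 62, ∞, 47]
  [6, 23, -∞, 55, 23, ∞]
D(3):
  [∞, 3, -∞, 87, 24, 47]
  [6, ∞, -∞, 39, 89, 22]
  [72, 25, ∞, 72, 71, 47]
  [6, 40, -∞, ∞, 40, 85]
  [30, 3, -∞, 62, ∞, 47]
  [6, 23, -∞, 55, 23, ∞]
D(4):
  [∞, 40, -∞, 87, 40, 85]
  [6, ∞, -∞, 39, 89, 39]
  [72, 40, ∞, 72, 71, 72]
  [6, 40, -∞, ∞, 40, 85]
  [30, 40, -∞, 62, ∞, 62]
  [6, 40, -∞, 55, 40, ∞]
D(5):
  [∞, 40, -∞, 87, 40, 85]
  [30, ∞, -∞, 62, 89, 62]
  [72, 40, ∞, 72, 71, 72]
  [30, 40, -∞, ∞, 40, 85]
  [30, 40, -∞, 62, ∞, 62]
  [30, 40, -∞, 55, 40, ∞]
D(6):
  [∞, 40, -∞, 87, 40, 85]
  [30, ∞, -∞, 62, 89, 62]
  [72, 40, ∞, 72, 71, 72]
  [30, 40, -∞, ∞, 40, 85]
  [30, 40, -∞, 62, ∞, 62]
  [30, 40, -∞, 55, 40, ∞]
Answer: G*[5][1] = 30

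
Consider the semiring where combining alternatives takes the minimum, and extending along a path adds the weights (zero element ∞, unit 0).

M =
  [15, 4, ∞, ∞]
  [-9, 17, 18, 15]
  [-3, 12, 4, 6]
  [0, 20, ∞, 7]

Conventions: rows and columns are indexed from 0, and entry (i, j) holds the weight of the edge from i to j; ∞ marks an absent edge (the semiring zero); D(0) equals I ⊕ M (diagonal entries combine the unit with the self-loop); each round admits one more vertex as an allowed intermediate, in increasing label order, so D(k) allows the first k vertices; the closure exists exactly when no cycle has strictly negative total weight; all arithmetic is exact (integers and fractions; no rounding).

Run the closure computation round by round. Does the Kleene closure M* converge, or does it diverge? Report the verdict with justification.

D(0):
  [0, 4, ∞, ∞]
  [-9, 0, 18, 15]
  [-3, 12, 0, 6]
  [0, 20, ∞, 0]
Detection: at round 1, diagonal entry (1, 1) turns strictly negative.
Key observation: the cycle 1->0->1 has total weight (-9) + 4, which is strictly negative.
Answer: DIVERGES — negative cycle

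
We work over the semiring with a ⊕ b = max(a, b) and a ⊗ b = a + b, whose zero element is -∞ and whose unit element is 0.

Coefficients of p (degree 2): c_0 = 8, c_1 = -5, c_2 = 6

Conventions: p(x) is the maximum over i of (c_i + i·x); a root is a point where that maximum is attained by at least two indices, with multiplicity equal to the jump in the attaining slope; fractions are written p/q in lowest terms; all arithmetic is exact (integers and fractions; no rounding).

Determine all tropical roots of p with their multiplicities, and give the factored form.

hull edge (i=0, c=8) to (i=2, c=6): slope -1, span 2
Factored form: p(x) = 6 ⊗ (x ⊕ 1) ⊗ (x ⊕ 1)
Answer: roots = 1 (mult 2)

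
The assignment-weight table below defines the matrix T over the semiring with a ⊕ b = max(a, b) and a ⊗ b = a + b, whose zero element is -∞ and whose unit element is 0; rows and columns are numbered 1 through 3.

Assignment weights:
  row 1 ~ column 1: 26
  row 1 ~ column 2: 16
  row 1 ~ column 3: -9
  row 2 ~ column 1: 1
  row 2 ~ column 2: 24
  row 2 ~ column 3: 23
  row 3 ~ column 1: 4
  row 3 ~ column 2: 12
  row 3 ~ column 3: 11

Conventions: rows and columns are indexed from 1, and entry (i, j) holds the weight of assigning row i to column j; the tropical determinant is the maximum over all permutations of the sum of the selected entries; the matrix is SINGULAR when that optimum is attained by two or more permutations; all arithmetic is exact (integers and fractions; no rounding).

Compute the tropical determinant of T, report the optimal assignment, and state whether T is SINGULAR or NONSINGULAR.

σ = (1, 2, 3): 26 + 24 + 11 = 61
σ = (1, 3, 2): 26 + 23 + 12 = 61
σ = (2, 1, 3): 16 + 1 + 11 = 28
σ = (2, 3, 1): 16 + 23 + 4 = 43
σ = (3, 1, 2): (-9) + 1 + 12 = 4
σ = (3, 2, 1): (-9) + 24 + 4 = 19
Optimal value attained by: σ = (1, 2, 3).
Answer: det⊕(T) = 61; verdict: SINGULAR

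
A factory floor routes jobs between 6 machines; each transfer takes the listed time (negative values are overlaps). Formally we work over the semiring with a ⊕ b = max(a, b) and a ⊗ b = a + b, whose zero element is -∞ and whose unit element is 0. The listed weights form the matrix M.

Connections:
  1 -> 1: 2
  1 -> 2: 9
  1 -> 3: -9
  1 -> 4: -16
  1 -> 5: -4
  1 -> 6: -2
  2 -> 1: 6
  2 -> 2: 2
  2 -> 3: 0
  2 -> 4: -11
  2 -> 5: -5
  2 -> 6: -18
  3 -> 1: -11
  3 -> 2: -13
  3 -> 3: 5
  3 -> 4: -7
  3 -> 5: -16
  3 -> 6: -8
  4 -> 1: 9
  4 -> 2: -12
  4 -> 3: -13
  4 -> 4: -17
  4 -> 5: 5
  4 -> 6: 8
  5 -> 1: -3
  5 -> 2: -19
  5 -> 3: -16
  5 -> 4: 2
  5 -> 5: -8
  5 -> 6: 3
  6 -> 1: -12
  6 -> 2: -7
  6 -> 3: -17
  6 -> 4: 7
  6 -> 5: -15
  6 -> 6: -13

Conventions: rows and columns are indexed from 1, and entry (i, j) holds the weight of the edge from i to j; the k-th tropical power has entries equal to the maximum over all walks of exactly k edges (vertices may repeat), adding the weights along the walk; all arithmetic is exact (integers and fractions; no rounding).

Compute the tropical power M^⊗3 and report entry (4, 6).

M^⊗2:
  [15, 11, 9, 5, 4, 0]
  [8, 15, 5, -3, 2, 4]
  [2, -2, 10, -1, -2, 1]
  [11, 18, 0, 15, 5, 8]
  [11, 6, -11, 10, 7, 10]
  [16, -3, -6, -6, 12, 15]
M^⊗3:
  [17, 24, 14, 7, 11, 13]
  [21, 17, 15, 11, 10, 6]
  [8, 11, 15, 8, 4, 7]
  [24, 20, 18, 15, 20, 23]
  [19, 20, 6, 17, 15, 18]
  [18, 25, 7, 22, 12, 15]
Key observation: the optimum is the walk 4->6->4->6, with weight 8 + 7 + 8 = 23.
Optimal value attained by: walk 4->6->4->6.
Answer: (M^⊗3)[4][6] = 23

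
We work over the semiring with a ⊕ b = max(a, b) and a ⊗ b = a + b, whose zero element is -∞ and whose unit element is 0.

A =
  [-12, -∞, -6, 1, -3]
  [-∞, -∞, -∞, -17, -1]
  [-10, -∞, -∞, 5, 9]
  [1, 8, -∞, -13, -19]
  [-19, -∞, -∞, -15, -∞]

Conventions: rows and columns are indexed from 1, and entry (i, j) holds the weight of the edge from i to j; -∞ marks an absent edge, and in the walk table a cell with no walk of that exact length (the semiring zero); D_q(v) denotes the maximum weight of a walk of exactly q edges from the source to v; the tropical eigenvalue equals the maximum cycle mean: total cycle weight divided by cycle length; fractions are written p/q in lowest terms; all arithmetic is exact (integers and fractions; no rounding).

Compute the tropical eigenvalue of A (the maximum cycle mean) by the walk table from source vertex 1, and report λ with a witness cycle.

q=0: [0, -∞, -∞, -∞, -∞]
q=1: [-12, -∞, -6, 1, -3]
q=2: [2, 9, -18, -1, 3]
q=3: [0, 7, -4, 3, 8]
q=4: [4, 11, -6, 1, 6]
q=5: [2, 9, -2, 5, 10]
Optimal cycle mean attained by: cycle 1->4->1, total 1 + 1, length 2.
Answer: λ = 1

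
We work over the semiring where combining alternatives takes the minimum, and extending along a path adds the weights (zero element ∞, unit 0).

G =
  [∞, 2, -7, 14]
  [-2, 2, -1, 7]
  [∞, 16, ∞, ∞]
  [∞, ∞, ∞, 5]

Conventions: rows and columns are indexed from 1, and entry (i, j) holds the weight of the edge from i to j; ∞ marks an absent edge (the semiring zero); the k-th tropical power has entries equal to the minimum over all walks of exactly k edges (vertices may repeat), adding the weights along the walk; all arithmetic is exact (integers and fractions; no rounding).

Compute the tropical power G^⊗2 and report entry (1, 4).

G^⊗2:
  [0, 4, 1, 9]
  [0, 0, -9, 9]
  [14, 18, 15, 23]
  [∞, ∞, ∞, 10]
Key observation: the optimum is the walk 1->2->4, with weight 2 + 7 = 9.
Optimal value attained by: walk 1->2->4.
Answer: (G^⊗2)[1][4] = 9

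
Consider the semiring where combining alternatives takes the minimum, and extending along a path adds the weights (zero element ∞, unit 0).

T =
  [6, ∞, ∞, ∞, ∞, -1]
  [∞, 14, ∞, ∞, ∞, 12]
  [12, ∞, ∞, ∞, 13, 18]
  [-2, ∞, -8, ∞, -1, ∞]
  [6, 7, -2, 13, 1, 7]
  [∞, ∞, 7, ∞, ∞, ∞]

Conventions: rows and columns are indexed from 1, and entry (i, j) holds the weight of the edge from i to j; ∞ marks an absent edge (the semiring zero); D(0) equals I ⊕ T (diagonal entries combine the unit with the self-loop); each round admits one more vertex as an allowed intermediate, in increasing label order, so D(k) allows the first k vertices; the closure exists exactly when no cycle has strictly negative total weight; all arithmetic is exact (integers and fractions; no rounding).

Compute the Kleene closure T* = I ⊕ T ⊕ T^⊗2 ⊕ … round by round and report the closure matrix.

D(0):
  [0, ∞, ∞, ∞, ∞, -1]
  [∞, 0, ∞, ∞, ∞, 12]
  [12, ∞, 0, ∞, 13, 18]
  [-2, ∞, -8, 0, -1, ∞]
  [6, 7, -2, 13, 0, 7]
  [∞, ∞, 7, ∞, ∞, 0]
D(1):
  [0, ∞, ∞, ∞, ∞, -1]
  [∞, 0, ∞, ∞, ∞, 12]
  [12, ∞, 0, ∞, 13, 11]
  [-2, ∞, -8, 0, -1, -3]
  [6, 7, -2, 13, 0, 5]
  [∞, ∞, 7, ∞, ∞, 0]
D(2):
  [0, ∞, ∞, ∞, ∞, -1]
  [∞, 0, ∞, ∞, ∞, 12]
  [12, ∞, 0, ∞, 13, 11]
  [-2, ∞, -8, 0, -1, -3]
  [6, 7, -2, 13, 0, 5]
  [∞, ∞, 7, ∞, ∞, 0]
D(3):
  [0, ∞, ∞, ∞, ∞, -1]
  [∞, 0, ∞, ∞, ∞, 12]
  [12, ∞, 0, ∞, 13, 11]
  [-2, ∞, -8, 0, -1, -3]
  [6, 7, -2, 13, 0, 5]
  [19, ∞, 7, ∞, 20, 0]
D(4):
  [0, ∞, ∞, ∞, ∞, -1]
  [∞, 0, ∞, ∞, ∞, 12]
  [12, ∞, 0, ∞, 13, 11]
  [-2, ∞, -8, 0, -1, -3]
  [6, 7, -2, 13, 0, 5]
  [19, ∞, 7, ∞, 20, 0]
D(5):
  [0, ∞, ∞, ∞, ∞, -1]
  [∞, 0, ∞, ∞, ∞, 12]
  [12, 20, 0, 26, 13, 11]
  [-2, 6, -8, 0, -1, -3]
  [6, 7, -2, 13, 0, 5]
  [19, 27, 7, 33, 20, 0]
D(6):
  [0, 26, 6, 32, 19, -1]
  [31, 0, 19, 45, 32, 12]
  [12, 20, 0, 26, 13, 11]
  [-2, 6, -8, 0, -1, -3]
  [6, 7, -2, 13, 0, 5]
  [19, 27, 7, 33, 20, 0]
Answer: T* = [[0, 26, 6, 32, 19, -1], [31, 0, 19, 45, 32, 12], [12, 20, 0, 26, 13, 11], [-2, 6, -8, 0, -1, -3], [6, 7, -2, 13, 0, 5], [19, 27, 7, 33, 20, 0]]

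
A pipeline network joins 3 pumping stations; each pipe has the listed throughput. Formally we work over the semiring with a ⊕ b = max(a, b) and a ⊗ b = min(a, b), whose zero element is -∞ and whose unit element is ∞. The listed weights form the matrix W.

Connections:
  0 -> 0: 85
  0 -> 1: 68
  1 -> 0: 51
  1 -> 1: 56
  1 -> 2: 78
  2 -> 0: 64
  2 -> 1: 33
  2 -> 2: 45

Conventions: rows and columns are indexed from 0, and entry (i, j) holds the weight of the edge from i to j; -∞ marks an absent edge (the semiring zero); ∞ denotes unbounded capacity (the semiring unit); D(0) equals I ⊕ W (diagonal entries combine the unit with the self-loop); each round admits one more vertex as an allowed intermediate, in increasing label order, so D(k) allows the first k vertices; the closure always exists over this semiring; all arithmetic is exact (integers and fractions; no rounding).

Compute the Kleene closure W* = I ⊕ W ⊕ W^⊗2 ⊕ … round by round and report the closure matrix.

D(0):
  [∞, 68, -∞]
  [51, ∞, 78]
  [64, 33, ∞]
D(1):
  [∞, 68, -∞]
  [51, ∞, 78]
  [64, 64, ∞]
D(2):
  [∞, 68, 68]
  [51, ∞, 78]
  [64, 64, ∞]
D(3):
  [∞, 68, 68]
  [64, ∞, 78]
  [64, 64, ∞]
Answer: W* = [[∞, 68, 68], [64, ∞, 78], [64, 64, ∞]]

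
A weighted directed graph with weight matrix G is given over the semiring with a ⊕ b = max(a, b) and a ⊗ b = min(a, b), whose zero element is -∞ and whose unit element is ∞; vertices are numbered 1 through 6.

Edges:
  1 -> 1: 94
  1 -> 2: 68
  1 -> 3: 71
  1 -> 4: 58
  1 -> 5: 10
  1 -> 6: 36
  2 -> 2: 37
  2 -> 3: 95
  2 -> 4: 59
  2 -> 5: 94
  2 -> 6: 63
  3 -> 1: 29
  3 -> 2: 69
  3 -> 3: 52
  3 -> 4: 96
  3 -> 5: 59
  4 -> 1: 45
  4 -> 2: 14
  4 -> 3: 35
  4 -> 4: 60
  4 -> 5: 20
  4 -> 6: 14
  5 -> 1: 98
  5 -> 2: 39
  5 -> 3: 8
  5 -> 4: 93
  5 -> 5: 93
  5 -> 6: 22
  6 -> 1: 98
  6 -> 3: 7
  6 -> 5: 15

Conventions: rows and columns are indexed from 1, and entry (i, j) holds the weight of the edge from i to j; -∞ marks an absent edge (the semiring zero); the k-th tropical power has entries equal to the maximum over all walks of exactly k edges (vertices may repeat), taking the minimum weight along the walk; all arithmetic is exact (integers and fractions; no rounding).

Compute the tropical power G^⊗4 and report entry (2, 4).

G^⊗2:
  [94, 69, 71, 71, 68, 63]
  [94, 69, 52, 95, 93, 37]
  [59, 52, 69, 60, 69, 63]
  [45, 45, 45, 60, 35, 36]
  [94, 68, 71, 93, 93, 39]
  [94, 68, 71, 58, 15, 36]
G^⊗3:
  [94, 69, 71, 71, 69, 63]
  [94, 68, 71, 93, 93, 63]
  [69, 69, 59, 69, 69, 52]
  [45, 45, 45, 60, 45, 45]
  [94, 69, 71, 93, 93, 63]
  [94, 69, 71, 71, 68, 63]
G^⊗4:
  [94, 69, 71, 71, 69, 63]
  [94, 69, 71, 93, 93, 63]
  [69, 68, 69, 69, 69, 63]
  [45, 45, 45, 60, 45, 45]
  [94, 69, 71, 93, 93, 63]
  [94, 69, 71, 71, 69, 63]
Key observation: the optimum is the walk 2->5->5->5->4, with weight 94 min 93 min 93 min 93 = 93.
Optimal value attained by: walk 2->5->5->5->4.
Answer: (G^⊗4)[2][4] = 93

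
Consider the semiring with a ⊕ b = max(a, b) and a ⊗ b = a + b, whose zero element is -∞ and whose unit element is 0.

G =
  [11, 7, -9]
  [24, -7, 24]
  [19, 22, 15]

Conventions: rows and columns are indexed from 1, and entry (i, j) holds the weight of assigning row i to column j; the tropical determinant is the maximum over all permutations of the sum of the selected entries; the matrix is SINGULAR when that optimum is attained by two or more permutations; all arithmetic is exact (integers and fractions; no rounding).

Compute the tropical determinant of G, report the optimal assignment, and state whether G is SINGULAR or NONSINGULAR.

σ = (1, 2, 3): 11 + (-7) + 15 = 19
σ = (1, 3, 2): 11 + 24 + 22 = 57
σ = (2, 1, 3): 7 + 24 + 15 = 46
σ = (2, 3, 1): 7 + 24 + 19 = 50
σ = (3, 1, 2): (-9) + 24 + 22 = 37
σ = (3, 2, 1): (-9) + (-7) + 19 = 3
Optimal value attained by: σ = (1, 3, 2).
Answer: det⊕(G) = 57; verdict: NONSINGULAR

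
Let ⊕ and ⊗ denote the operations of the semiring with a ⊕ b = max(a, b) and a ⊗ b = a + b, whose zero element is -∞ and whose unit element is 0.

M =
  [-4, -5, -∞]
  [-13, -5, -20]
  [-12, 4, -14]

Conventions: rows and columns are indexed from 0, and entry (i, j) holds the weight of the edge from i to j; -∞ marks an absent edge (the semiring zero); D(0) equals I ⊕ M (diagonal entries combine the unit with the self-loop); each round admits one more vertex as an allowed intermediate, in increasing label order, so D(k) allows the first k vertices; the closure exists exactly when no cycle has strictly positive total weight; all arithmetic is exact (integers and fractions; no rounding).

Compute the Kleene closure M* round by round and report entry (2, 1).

D(0):
  [0, -5, -∞]
  [-13, 0, -20]
  [-12, 4, 0]
D(1):
  [0, -5, -∞]
  [-13, 0, -20]
  [-12, 4, 0]
D(2):
  [0, -5, -25]
  [-13, 0, -20]
  [-9, 4, 0]
D(3):
  [0, -5, -25]
  [-13, 0, -20]
  [-9, 4, 0]
Answer: M*[2][1] = 4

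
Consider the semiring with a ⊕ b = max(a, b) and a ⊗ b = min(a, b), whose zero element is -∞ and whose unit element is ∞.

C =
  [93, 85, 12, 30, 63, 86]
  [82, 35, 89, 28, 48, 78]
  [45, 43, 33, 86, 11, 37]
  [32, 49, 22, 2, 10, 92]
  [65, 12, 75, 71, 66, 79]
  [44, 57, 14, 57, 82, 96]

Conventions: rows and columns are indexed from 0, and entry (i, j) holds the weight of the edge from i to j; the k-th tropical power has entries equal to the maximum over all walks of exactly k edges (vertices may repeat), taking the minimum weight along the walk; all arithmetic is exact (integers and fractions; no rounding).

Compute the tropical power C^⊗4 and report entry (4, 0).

C^⊗2:
  [93, 85, 85, 63, 82, 86]
  [82, 82, 48, 86, 78, 82]
  [45, 49, 43, 37, 45, 86]
  [49, 57, 49, 57, 82, 92]
  [65, 65, 66, 75, 79, 79]
  [65, 57, 75, 71, 82, 96]
C^⊗3:
  [93, 85, 85, 85, 82, 86]
  [82, 82, 82, 71, 82, 86]
  [49, 57, 49, 57, 82, 86]
  [65, 57, 75, 71, 82, 92]
  [65, 65, 75, 71, 79, 79]
  [65, 65, 75, 75, 82, 96]
C^⊗4:
  [93, 85, 85, 85, 82, 86]
  [82, 82, 82, 82, 82, 86]
  [65, 57, 75, 71, 82, 86]
  [65, 65, 75, 75, 82, 92]
  [65, 65, 75, 75, 79, 79]
  [65, 65, 75, 75, 82, 96]
Key observation: the optimum is the walk 4->0->0->0->0, with weight 65 min 93 min 93 min 93 = 65.
Optimal value attained by: walk 4->0->0->0->0.
Answer: (C^⊗4)[4][0] = 65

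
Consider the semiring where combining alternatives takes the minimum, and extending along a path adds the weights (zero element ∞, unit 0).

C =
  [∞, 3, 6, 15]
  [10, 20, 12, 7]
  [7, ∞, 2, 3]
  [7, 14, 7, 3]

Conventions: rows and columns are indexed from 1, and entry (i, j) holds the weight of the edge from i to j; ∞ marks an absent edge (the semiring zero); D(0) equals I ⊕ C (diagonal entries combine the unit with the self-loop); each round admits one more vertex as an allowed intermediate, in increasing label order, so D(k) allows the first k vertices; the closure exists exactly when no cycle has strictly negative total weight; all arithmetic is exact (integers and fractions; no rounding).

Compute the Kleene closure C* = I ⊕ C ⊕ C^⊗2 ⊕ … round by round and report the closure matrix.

D(0):
  [0, 3, 6, 15]
  [10, 0, 12, 7]
  [7, ∞, 0, 3]
  [7, 14, 7, 0]
D(1):
  [0, 3, 6, 15]
  [10, 0, 12, 7]
  [7, 10, 0, 3]
  [7, 10, 7, 0]
D(2):
  [0, 3, 6, 10]
  [10, 0, 12, 7]
  [7, 10, 0, 3]
  [7, 10, 7, 0]
D(3):
  [0, 3, 6, 9]
  [10, 0, 12, 7]
  [7, 10, 0, 3]
  [7, 10, 7, 0]
D(4):
  [0, 3, 6, 9]
  [10, 0, 12, 7]
  [7, 10, 0, 3]
  [7, 10, 7, 0]
Answer: C* = [[0, 3, 6, 9], [10, 0, 12, 7], [7, 10, 0, 3], [7, 10, 7, 0]]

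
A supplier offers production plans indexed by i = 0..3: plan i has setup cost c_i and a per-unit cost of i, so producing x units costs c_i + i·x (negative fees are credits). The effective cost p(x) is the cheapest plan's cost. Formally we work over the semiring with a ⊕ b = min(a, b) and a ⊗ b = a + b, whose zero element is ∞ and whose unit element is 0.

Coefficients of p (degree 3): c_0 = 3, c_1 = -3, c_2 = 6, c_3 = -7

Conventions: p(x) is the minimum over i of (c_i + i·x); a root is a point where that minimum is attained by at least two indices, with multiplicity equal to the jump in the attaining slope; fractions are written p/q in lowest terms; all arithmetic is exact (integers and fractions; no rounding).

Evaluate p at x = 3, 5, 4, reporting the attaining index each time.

p(3) = min(3+0·3=3, -3+1·3=0, 6+2·3=12, -7+3·3=2) = 0 (attained by i=1)
p(5) = min(3+0·5=3, -3+1·5=2, 6+2·5=16, -7+3·5=8) = 2 (attained by i=1)
p(4) = min(3+0·4=3, -3+1·4=1, 6+2·4=14, -7+3·4=5) = 1 (attained by i=1)
Answer: p(3) = 0; p(5) = 2; p(4) = 1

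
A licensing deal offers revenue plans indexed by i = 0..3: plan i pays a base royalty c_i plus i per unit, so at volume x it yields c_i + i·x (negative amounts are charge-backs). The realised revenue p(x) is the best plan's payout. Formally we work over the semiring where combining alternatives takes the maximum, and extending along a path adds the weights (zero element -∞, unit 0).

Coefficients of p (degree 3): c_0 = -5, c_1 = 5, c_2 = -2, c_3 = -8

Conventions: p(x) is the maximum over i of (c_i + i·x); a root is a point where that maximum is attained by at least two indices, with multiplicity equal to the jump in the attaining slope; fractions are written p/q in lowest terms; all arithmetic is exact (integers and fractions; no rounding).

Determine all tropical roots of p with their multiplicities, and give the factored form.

hull edge (i=0, c=-5) to (i=1, c=5): slope 10, span 1
hull edge (i=1, c=5) to (i=3, c=-8): slope -13/2, span 2
Factored form: p(x) = -8 ⊗ (x ⊕ (-10)) ⊗ (x ⊕ 13/2) ⊗ (x ⊕ 13/2)
Answer: roots = -10 (mult 1), 13/2 (mult 2)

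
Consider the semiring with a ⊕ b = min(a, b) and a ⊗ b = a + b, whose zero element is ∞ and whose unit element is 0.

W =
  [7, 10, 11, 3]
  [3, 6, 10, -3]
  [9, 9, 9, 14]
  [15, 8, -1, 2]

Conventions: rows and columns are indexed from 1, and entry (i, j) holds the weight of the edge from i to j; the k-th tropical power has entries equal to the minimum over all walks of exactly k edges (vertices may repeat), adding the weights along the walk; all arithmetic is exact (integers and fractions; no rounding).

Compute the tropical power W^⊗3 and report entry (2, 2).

W^⊗2:
  [13, 11, 2, 5]
  [9, 5, -4, -1]
  [12, 15, 13, 6]
  [8, 8, 1, 4]
W^⊗3:
  [11, 11, 4, 7]
  [5, 5, -2, 1]
  [18, 14, 5, 8]
  [10, 10, 3, 5]
Key observation: the optimum is the walk 2->4->3->2, with weight (-3) + (-1) + 9 = 5.
Optimal value attained by: walk 2->4->3->2.
Answer: (W^⊗3)[2][2] = 5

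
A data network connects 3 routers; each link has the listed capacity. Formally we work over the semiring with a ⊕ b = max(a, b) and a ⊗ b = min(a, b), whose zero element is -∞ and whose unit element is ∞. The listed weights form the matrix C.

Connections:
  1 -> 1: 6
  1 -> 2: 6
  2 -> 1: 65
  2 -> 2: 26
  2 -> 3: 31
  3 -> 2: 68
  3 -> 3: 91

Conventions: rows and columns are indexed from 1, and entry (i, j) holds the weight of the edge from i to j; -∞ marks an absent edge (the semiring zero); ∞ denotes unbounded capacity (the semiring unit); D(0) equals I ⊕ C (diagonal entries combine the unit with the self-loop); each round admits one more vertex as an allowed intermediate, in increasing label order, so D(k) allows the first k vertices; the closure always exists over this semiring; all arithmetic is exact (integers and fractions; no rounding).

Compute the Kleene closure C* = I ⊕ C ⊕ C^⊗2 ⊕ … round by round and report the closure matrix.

D(0):
  [∞, 6, -∞]
  [65, ∞, 31]
  [-∞, 68, ∞]
D(1):
  [∞, 6, -∞]
  [65, ∞, 31]
  [-∞, 68, ∞]
D(2):
  [∞, 6, 6]
  [65, ∞, 31]
  [65, 68, ∞]
D(3):
  [∞, 6, 6]
  [65, ∞, 31]
  [65, 68, ∞]
Answer: C* = [[∞, 6, 6], [65, ∞, 31], [65, 68, ∞]]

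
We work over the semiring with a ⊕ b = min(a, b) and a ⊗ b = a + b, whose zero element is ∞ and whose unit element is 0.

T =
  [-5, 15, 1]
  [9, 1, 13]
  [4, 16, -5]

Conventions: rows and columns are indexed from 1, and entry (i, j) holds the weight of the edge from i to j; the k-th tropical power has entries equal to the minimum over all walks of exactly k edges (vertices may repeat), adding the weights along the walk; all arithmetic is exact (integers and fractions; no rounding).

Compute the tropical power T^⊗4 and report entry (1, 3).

T^⊗2:
  [-10, 10, -4]
  [4, 2, 8]
  [-1, 11, -10]
T^⊗3:
  [-15, 5, -9]
  [-1, 3, 3]
  [-6, 6, -15]
T^⊗4:
  [-20, 0, -14]
  [-6, 4, -2]
  [-11, 1, -20]
Key observation: the optimum is the walk 1->1->1->1->3, with weight (-5) + (-5) + (-5) + 1 = -14.
Optimal value attained by: walk 1->1->1->1->3.
Answer: (T^⊗4)[1][3] = -14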